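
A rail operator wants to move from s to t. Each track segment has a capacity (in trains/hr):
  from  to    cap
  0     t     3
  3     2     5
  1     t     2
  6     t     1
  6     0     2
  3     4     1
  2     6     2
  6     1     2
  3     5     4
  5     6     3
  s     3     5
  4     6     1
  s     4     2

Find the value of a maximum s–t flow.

Augment s→4→6→t: bottleneck 1. Total 1.
Augment s→3→2→6→0→t: bottleneck 2. Total 3.
Augment s→3→5→6→1→t: bottleneck 2. Total 5.
No augmenting path remains in the residual graph.

5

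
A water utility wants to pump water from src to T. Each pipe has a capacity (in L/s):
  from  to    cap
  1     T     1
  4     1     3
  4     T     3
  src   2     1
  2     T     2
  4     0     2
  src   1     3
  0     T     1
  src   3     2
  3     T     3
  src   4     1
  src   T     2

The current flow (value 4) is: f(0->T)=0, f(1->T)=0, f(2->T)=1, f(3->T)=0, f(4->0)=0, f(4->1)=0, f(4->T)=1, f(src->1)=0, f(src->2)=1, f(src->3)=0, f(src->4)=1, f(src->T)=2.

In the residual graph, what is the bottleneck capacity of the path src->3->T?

2

Residual capacities along the path: src->3: 2, 3->T: 3.
Minimum is 2.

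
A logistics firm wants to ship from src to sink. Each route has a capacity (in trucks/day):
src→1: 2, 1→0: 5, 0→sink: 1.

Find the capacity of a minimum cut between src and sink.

1

Max flow = 1 (via 1 augmenting path).
In the residual at optimum, the set reachable from src is {0, 1, src}.
Cut edges: 0→sink (cap 1). Sum = 1.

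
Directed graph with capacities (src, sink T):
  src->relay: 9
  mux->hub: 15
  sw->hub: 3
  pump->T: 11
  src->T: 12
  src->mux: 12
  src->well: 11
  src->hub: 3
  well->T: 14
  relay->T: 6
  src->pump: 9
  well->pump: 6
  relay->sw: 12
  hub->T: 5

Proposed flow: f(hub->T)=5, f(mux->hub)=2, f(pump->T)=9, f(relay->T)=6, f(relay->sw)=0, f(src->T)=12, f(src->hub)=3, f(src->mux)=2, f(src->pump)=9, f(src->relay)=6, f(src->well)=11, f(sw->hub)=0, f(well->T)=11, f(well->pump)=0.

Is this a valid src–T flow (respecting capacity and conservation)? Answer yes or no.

Yes

Every edge has 0 ≤ f(e) ≤ cap(e).
At each intermediate node, inflow equals outflow.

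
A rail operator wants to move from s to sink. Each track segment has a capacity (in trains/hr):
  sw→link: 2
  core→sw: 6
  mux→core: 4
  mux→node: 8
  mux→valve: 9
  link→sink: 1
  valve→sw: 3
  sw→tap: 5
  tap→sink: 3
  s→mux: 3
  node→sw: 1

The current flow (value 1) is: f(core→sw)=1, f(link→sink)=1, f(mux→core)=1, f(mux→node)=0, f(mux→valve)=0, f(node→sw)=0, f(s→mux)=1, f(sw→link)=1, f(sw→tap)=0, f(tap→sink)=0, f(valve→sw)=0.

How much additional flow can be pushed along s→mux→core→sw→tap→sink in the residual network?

Residual capacities along the path: s→mux: 2, mux→core: 3, core→sw: 5, sw→tap: 5, tap→sink: 3.
Minimum is 2.

2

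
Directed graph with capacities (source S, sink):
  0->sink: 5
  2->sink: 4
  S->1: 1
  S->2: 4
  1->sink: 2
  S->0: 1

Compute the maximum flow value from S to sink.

Augment S->0->sink: bottleneck 1. Total 1.
Augment S->2->sink: bottleneck 4. Total 5.
Augment S->1->sink: bottleneck 1. Total 6.
No augmenting path remains in the residual graph.

6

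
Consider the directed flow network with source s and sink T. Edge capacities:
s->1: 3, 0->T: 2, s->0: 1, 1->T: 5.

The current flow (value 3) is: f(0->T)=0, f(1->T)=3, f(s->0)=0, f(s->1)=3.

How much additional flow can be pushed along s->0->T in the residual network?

Residual capacities along the path: s->0: 1, 0->T: 2.
Minimum is 1.

1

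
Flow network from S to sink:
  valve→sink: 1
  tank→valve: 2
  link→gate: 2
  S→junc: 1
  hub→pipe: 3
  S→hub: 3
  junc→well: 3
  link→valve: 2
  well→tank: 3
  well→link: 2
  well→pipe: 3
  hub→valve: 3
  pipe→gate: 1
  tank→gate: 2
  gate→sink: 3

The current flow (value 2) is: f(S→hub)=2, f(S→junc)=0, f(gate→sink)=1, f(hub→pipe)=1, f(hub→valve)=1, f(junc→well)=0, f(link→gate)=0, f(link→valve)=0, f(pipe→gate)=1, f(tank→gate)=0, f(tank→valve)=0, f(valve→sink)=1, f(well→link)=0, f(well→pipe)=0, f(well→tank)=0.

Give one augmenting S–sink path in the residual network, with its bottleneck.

Residual along S→junc→well→link→gate→sink: S→junc: 1, junc→well: 3, well→link: 2, link→gate: 2, gate→sink: 2.
Bottleneck = min = 1.

S→junc→well→link→gate→sink, bottleneck 1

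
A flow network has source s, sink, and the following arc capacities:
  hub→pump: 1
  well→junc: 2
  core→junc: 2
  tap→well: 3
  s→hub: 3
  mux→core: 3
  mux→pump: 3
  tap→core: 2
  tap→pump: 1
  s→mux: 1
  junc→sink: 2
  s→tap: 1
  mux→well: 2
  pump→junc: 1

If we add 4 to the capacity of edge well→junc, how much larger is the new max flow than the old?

0

Original max flow = 2.
Edge well→junc does not cross the min cut (source side {core, hub, junc, mux, pump, s, tap, well}), so extra capacity there cannot help.
New max flow = 2. Increase = 0.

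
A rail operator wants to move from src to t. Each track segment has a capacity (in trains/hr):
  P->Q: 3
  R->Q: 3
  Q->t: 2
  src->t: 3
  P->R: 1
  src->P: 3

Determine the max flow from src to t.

Augment src->t: bottleneck 3. Total 3.
Augment src->P->Q->t: bottleneck 2. Total 5.
No augmenting path remains in the residual graph.

5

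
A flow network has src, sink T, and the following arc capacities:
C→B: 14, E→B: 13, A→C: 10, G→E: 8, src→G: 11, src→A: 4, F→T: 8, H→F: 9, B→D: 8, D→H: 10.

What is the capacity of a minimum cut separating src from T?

Max flow = 8 (via 1 augmenting path).
In the residual at optimum, the set reachable from src is {A, B, C, E, G, src}.
Cut edges: B→D (cap 8). Sum = 8.

8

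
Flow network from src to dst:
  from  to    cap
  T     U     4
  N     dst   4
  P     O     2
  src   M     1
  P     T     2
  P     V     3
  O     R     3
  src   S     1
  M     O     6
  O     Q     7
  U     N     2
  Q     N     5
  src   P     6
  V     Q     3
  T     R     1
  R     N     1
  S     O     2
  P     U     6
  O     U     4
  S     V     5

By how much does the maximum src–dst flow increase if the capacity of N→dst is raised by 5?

Original max flow = 4.
After raising cap(N→dst), augmenting paths through that edge carry 4 more units.
New max flow = 8. Increase = 4.

4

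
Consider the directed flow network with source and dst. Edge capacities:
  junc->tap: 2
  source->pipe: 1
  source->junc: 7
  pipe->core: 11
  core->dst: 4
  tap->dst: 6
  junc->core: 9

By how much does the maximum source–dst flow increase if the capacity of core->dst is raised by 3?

Original max flow = 6.
After raising cap(core->dst), augmenting paths through that edge carry 2 more units.
New max flow = 8. Increase = 2.

2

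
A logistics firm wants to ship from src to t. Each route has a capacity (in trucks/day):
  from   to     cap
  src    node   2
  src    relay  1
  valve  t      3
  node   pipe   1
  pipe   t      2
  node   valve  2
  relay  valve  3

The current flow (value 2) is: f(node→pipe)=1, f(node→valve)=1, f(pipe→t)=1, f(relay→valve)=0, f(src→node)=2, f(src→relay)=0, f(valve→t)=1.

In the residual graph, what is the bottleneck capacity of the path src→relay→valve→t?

1

Residual capacities along the path: src→relay: 1, relay→valve: 3, valve→t: 2.
Minimum is 1.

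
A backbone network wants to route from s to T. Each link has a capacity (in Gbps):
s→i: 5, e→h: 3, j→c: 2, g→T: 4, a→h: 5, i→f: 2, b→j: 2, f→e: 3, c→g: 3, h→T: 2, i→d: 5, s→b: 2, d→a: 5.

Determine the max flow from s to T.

Augment s→b→j→c→g→T: bottleneck 2. Total 2.
Augment s→i→d→a→h→T: bottleneck 2. Total 4.
No augmenting path remains in the residual graph.

4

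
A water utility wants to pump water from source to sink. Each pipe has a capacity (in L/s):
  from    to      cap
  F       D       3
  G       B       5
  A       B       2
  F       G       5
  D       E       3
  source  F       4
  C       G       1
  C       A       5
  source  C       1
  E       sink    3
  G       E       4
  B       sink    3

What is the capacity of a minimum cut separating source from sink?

Max flow = 5 (via 3 augmenting paths).
In the residual at optimum, the set reachable from source is {source}.
Cut edges: source→F (cap 4), source→C (cap 1). Sum = 5.

5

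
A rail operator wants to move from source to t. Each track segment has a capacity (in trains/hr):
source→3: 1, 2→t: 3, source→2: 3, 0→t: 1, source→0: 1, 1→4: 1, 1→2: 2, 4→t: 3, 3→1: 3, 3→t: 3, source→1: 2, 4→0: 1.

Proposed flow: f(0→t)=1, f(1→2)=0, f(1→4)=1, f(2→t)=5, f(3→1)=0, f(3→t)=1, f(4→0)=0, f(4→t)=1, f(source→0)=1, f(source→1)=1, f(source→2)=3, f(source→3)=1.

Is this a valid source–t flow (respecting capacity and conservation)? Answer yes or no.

No

Capacity violated on 2→t: flow 5 > capacity 3.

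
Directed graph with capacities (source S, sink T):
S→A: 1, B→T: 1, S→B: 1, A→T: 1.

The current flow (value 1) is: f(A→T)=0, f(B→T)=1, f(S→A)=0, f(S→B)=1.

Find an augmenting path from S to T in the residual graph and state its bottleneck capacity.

Residual along S→A→T: S→A: 1, A→T: 1.
Bottleneck = min = 1.

S→A→T, bottleneck 1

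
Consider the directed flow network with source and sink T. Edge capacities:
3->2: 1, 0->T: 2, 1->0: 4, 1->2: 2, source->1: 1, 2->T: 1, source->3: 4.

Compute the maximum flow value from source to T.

2

Augment source->1->0->T: bottleneck 1. Total 1.
Augment source->3->2->T: bottleneck 1. Total 2.
No augmenting path remains in the residual graph.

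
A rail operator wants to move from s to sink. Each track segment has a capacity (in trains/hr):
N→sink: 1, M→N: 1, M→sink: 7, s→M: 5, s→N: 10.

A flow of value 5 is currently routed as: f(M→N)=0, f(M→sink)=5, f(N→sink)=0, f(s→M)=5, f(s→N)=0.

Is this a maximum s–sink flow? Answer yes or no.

No

Residual path s→N→sink has bottleneck 1 > 0.
Pushing 1 along it raises the flow to 6, so the given flow is not maximum.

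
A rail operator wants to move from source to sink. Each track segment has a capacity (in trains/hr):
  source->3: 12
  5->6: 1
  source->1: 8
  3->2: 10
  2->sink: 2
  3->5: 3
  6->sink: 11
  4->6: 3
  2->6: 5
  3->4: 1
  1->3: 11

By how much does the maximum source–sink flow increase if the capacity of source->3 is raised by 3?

0

Original max flow = 9.
Edge source->3 does not cross the min cut (source side {1, 2, 3, 5, source}), so extra capacity there cannot help.
New max flow = 9. Increase = 0.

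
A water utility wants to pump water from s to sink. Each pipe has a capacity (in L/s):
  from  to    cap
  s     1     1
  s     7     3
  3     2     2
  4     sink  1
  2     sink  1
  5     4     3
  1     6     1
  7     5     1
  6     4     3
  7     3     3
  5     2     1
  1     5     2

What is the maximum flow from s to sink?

2

Augment s->7->3->2->sink: bottleneck 1. Total 1.
Augment s->7->5->4->sink: bottleneck 1. Total 2.
No augmenting path remains in the residual graph.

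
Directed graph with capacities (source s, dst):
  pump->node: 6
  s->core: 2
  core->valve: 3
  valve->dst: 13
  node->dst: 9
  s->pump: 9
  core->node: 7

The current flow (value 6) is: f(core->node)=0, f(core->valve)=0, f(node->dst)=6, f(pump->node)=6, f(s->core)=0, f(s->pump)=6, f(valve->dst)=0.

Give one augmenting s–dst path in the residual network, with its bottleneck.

s->core->node->dst, bottleneck 2

Residual along s->core->node->dst: s->core: 2, core->node: 7, node->dst: 3.
Bottleneck = min = 2.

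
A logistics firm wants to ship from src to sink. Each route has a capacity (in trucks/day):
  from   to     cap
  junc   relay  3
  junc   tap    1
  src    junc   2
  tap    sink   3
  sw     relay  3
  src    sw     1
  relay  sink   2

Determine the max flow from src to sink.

Augment src->sw->relay->sink: bottleneck 1. Total 1.
Augment src->junc->relay->sink: bottleneck 1. Total 2.
Augment src->junc->tap->sink: bottleneck 1. Total 3.
No augmenting path remains in the residual graph.

3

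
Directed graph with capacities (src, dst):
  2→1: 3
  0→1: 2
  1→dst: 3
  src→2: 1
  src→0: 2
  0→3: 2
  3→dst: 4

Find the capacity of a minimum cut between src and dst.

3

Max flow = 3 (via 2 augmenting paths).
In the residual at optimum, the set reachable from src is {src}.
Cut edges: src→0 (cap 2), src→2 (cap 1). Sum = 3.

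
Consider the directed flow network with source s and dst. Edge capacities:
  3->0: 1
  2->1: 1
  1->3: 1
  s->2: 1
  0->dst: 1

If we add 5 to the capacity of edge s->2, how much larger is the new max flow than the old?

Original max flow = 1.
Even with extra capacity on s->2, another cut of capacity 1 remains binding.
New max flow = 1. Increase = 0.

0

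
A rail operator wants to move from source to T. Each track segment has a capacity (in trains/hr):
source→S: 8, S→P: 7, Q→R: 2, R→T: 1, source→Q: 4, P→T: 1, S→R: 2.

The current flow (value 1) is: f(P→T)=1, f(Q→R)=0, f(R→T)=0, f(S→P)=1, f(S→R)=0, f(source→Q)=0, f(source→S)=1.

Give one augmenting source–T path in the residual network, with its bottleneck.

source→S→R→T, bottleneck 1

Residual along source→S→R→T: source→S: 7, S→R: 2, R→T: 1.
Bottleneck = min = 1.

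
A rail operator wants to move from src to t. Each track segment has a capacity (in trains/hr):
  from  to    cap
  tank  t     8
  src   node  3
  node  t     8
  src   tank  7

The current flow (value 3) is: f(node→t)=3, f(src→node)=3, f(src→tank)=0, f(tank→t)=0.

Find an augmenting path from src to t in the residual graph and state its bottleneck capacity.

Residual along src→tank→t: src→tank: 7, tank→t: 8.
Bottleneck = min = 7.

src→tank→t, bottleneck 7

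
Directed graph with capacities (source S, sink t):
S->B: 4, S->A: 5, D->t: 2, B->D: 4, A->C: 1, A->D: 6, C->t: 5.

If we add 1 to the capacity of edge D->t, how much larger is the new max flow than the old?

Original max flow = 3.
After raising cap(D->t), augmenting paths through that edge carry 1 more unit.
New max flow = 4. Increase = 1.

1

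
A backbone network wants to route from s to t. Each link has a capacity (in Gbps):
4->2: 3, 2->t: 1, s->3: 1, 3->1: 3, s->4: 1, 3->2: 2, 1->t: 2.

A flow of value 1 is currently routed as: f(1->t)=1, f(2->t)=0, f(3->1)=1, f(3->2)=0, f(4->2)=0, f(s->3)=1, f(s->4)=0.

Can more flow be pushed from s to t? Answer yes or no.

Residual path s->4->2->t has bottleneck 1 > 0.
Pushing 1 along it raises the flow to 2, so the given flow is not maximum.

Yes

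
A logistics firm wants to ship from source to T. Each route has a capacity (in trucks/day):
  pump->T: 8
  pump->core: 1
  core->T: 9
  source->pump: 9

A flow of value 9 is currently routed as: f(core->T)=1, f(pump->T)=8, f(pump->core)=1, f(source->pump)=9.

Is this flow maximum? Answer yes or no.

Residual reachable from source: {source}; T is not reachable.
Saturated cut: source->pump with total capacity 9 = current flow value. Flow is maximum.

Yes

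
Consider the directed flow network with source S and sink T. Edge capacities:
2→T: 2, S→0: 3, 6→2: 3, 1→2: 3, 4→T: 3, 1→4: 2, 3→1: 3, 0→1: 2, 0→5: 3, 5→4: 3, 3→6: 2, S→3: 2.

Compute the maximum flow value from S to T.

5

Augment S→0→5→4→T: bottleneck 3. Total 3.
Augment S→3→1→2→T: bottleneck 2. Total 5.
No augmenting path remains in the residual graph.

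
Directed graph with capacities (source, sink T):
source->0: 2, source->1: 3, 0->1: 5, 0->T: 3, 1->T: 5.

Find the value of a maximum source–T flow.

Augment source->0->T: bottleneck 2. Total 2.
Augment source->1->T: bottleneck 3. Total 5.
No augmenting path remains in the residual graph.

5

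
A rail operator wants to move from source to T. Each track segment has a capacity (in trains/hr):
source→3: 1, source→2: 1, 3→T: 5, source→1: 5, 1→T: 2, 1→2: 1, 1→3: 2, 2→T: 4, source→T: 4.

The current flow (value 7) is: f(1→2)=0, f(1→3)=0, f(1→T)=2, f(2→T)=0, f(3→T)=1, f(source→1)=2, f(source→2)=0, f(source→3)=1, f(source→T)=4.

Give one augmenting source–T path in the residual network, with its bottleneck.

Residual along source→2→T: source→2: 1, 2→T: 4.
Bottleneck = min = 1.

source→2→T, bottleneck 1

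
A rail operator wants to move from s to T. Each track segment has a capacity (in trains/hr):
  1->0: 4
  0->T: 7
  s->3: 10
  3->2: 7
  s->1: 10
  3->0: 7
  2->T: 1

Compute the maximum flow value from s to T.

Augment s->1->0->T: bottleneck 4. Total 4.
Augment s->3->0->T: bottleneck 3. Total 7.
Augment s->3->2->T: bottleneck 1. Total 8.
No augmenting path remains in the residual graph.

8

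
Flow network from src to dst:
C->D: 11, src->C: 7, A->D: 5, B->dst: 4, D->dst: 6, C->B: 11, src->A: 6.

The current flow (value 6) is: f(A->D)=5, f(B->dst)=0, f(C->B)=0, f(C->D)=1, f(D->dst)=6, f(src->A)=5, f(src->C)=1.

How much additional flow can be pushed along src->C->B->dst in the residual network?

4

Residual capacities along the path: src->C: 6, C->B: 11, B->dst: 4.
Minimum is 4.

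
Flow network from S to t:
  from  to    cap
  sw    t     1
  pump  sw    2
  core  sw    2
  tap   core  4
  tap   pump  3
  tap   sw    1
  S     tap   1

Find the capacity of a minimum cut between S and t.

Max flow = 1 (via 1 augmenting path).
In the residual at optimum, the set reachable from S is {S}.
Cut edges: S→tap (cap 1). Sum = 1.

1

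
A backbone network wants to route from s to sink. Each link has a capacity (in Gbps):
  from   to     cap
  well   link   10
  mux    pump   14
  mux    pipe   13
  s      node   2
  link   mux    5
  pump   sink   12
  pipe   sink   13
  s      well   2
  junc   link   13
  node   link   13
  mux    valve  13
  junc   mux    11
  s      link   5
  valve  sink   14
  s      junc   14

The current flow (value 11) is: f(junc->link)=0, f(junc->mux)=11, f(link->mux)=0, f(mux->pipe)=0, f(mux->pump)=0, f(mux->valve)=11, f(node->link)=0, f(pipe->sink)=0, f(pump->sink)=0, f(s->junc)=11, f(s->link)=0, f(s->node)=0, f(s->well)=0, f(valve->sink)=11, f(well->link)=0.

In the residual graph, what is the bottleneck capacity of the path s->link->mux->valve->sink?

2

Residual capacities along the path: s->link: 5, link->mux: 5, mux->valve: 2, valve->sink: 3.
Minimum is 2.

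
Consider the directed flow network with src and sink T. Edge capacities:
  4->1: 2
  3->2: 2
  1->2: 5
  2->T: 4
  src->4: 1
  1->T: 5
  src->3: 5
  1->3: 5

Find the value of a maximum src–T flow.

3

Augment src->4->1->T: bottleneck 1. Total 1.
Augment src->3->2->T: bottleneck 2. Total 3.
No augmenting path remains in the residual graph.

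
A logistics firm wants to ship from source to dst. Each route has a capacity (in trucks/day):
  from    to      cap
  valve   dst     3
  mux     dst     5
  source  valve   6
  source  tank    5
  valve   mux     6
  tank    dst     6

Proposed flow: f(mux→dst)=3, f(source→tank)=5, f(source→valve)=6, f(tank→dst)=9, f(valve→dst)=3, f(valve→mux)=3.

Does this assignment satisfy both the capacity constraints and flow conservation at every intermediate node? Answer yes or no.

Capacity violated on tank→dst: flow 9 > capacity 6.

No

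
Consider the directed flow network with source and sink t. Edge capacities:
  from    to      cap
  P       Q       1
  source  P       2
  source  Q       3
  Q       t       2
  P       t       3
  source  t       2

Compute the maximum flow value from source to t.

6

Augment source→t: bottleneck 2. Total 2.
Augment source→P→t: bottleneck 2. Total 4.
Augment source→Q→t: bottleneck 2. Total 6.
No augmenting path remains in the residual graph.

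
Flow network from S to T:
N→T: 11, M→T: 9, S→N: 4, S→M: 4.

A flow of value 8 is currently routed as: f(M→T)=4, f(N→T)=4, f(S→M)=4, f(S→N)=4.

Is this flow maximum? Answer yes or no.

Residual reachable from S: {S}; T is not reachable.
Saturated cut: S→M, S→N with total capacity 8 = current flow value. Flow is maximum.

Yes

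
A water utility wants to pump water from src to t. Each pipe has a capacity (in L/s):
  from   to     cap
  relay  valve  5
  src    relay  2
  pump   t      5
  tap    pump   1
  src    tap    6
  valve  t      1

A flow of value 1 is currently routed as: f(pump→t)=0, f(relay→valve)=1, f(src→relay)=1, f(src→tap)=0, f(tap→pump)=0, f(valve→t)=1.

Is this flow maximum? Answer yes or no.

No

Residual path src→tap→pump→t has bottleneck 1 > 0.
Pushing 1 along it raises the flow to 2, so the given flow is not maximum.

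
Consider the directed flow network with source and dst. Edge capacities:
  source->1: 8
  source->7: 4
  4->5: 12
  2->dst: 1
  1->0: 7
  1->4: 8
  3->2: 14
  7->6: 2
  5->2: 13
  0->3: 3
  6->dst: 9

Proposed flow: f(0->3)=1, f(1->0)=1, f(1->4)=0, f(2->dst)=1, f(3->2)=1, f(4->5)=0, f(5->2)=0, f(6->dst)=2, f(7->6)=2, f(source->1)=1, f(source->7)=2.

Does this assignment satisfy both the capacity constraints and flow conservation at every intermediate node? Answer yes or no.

Every edge has 0 ≤ f(e) ≤ cap(e).
At each intermediate node, inflow equals outflow.

Yes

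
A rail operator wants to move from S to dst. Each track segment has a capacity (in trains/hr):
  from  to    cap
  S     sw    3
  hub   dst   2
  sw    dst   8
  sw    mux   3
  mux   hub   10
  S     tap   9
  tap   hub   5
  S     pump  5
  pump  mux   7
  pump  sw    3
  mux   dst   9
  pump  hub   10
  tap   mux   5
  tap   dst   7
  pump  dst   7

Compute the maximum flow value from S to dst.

17

Augment S->tap->dst: bottleneck 7. Total 7.
Augment S->pump->dst: bottleneck 5. Total 12.
Augment S->sw->dst: bottleneck 3. Total 15.
Augment S->tap->mux->dst: bottleneck 2. Total 17.
No augmenting path remains in the residual graph.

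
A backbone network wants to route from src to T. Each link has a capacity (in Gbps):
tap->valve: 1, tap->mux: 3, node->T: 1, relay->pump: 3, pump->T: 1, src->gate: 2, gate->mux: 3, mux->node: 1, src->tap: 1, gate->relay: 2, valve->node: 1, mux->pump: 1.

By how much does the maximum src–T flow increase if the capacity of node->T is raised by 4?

Original max flow = 2.
After raising cap(node->T), augmenting paths through that edge carry 1 more unit.
New max flow = 3. Increase = 1.

1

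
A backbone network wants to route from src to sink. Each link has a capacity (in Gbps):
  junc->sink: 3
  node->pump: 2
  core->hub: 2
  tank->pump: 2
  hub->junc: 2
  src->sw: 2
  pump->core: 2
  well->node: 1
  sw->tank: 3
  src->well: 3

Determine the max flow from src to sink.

2

Augment src->well->node->pump->core->hub->junc->sink: bottleneck 1. Total 1.
Augment src->sw->tank->pump->core->hub->junc->sink: bottleneck 1. Total 2.
No augmenting path remains in the residual graph.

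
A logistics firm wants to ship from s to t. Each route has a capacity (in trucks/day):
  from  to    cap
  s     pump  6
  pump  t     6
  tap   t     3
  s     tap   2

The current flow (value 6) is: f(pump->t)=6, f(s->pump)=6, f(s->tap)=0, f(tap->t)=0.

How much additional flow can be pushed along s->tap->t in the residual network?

2

Residual capacities along the path: s->tap: 2, tap->t: 3.
Minimum is 2.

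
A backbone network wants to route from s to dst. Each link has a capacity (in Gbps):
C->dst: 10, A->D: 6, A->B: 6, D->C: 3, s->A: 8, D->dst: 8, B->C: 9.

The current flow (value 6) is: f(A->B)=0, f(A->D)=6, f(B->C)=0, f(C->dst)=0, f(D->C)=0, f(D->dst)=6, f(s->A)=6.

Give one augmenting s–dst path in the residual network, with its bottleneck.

s->A->B->C->dst, bottleneck 2

Residual along s->A->B->C->dst: s->A: 2, A->B: 6, B->C: 9, C->dst: 10.
Bottleneck = min = 2.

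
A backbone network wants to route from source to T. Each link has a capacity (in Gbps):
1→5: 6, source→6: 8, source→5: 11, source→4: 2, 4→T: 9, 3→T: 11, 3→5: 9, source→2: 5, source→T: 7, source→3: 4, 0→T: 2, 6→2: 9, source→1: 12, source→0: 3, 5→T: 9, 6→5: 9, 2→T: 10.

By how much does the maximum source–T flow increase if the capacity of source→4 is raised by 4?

4

Original max flow = 34.
After raising cap(source→4), augmenting paths through that edge carry 4 more units.
New max flow = 38. Increase = 4.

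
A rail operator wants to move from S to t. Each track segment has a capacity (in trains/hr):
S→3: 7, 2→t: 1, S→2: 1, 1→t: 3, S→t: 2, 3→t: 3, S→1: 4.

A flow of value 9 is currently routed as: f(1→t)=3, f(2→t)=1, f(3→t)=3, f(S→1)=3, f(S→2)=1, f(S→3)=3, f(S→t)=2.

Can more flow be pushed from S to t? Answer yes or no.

Residual reachable from S: {1, 3, S}; t is not reachable.
Saturated cut: S→2, S→t, 1→t, 3→t with total capacity 9 = current flow value. Flow is maximum.

No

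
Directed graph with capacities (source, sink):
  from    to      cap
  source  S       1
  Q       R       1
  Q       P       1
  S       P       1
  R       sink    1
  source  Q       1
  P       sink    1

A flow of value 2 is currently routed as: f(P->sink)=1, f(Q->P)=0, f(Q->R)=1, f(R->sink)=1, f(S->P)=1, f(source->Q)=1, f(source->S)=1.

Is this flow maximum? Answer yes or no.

Residual reachable from source: {source}; sink is not reachable.
Saturated cut: source->S, source->Q with total capacity 2 = current flow value. Flow is maximum.

Yes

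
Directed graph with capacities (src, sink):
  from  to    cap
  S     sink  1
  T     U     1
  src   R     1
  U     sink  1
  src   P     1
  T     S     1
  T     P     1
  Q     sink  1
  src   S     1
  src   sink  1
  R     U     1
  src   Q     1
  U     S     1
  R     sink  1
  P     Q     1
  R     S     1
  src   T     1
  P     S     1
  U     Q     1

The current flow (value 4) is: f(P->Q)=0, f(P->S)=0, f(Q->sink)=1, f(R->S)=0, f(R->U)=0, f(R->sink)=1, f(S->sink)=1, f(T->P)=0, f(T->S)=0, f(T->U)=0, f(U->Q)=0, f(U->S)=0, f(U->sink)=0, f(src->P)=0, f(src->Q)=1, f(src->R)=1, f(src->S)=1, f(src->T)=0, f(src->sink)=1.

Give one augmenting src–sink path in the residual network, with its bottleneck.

src->T->U->sink, bottleneck 1

Residual along src->T->U->sink: src->T: 1, T->U: 1, U->sink: 1.
Bottleneck = min = 1.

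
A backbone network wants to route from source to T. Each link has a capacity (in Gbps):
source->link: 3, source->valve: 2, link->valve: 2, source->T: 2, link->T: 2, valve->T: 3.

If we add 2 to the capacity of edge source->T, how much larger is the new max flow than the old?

2

Original max flow = 7.
After raising cap(source->T), augmenting paths through that edge carry 2 more units.
New max flow = 9. Increase = 2.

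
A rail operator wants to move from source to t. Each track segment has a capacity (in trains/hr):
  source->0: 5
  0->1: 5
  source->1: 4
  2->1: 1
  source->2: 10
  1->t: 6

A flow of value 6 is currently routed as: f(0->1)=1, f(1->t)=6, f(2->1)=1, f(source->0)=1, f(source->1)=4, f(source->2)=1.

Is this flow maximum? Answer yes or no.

Residual reachable from source: {0, 1, 2, source}; t is not reachable.
Saturated cut: 1->t with total capacity 6 = current flow value. Flow is maximum.

Yes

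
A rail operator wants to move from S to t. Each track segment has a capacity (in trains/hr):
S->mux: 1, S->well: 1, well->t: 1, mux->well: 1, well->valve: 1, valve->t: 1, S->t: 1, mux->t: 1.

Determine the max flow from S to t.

3

Augment S->t: bottleneck 1. Total 1.
Augment S->mux->t: bottleneck 1. Total 2.
Augment S->well->t: bottleneck 1. Total 3.
No augmenting path remains in the residual graph.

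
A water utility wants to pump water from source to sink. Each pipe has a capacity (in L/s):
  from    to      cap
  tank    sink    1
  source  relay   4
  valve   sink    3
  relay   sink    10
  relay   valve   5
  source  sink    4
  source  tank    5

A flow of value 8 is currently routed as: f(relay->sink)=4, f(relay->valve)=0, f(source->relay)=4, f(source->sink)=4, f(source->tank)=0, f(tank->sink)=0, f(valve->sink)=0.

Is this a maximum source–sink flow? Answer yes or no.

No

Residual path source->tank->sink has bottleneck 1 > 0.
Pushing 1 along it raises the flow to 9, so the given flow is not maximum.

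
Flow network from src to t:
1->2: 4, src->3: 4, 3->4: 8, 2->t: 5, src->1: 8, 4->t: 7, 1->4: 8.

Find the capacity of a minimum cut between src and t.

11

Max flow = 11 (via 3 augmenting paths).
In the residual at optimum, the set reachable from src is {1, 3, 4, src}.
Cut edges: 1->2 (cap 4), 4->t (cap 7). Sum = 11.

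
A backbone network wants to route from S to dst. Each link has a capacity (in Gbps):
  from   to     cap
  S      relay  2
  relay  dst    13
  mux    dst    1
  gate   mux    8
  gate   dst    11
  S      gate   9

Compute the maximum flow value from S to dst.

11

Augment S->relay->dst: bottleneck 2. Total 2.
Augment S->gate->dst: bottleneck 9. Total 11.
No augmenting path remains in the residual graph.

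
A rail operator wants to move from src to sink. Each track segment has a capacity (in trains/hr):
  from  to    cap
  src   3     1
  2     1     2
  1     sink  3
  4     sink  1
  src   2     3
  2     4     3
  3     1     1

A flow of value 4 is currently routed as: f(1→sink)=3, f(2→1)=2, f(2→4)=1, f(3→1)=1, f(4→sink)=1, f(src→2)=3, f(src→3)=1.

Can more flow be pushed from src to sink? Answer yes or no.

No

Residual reachable from src: {src}; sink is not reachable.
Saturated cut: src→2, src→3 with total capacity 4 = current flow value. Flow is maximum.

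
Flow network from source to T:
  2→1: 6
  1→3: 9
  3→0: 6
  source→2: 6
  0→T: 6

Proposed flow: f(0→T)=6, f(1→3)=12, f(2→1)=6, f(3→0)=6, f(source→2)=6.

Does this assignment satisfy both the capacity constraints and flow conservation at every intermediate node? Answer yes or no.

No

Capacity violated on 1→3: flow 12 > capacity 9.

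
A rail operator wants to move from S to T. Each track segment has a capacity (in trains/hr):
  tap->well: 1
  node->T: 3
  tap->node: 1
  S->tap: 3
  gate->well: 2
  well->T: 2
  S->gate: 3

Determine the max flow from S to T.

Augment S->tap->node->T: bottleneck 1. Total 1.
Augment S->tap->well->T: bottleneck 1. Total 2.
Augment S->gate->well->T: bottleneck 1. Total 3.
No augmenting path remains in the residual graph.

3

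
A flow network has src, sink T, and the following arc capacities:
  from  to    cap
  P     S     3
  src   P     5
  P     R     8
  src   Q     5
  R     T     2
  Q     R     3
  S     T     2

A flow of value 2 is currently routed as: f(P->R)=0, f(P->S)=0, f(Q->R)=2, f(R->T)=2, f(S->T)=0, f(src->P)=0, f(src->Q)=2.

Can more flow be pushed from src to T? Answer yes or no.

Residual path src->P->S->T has bottleneck 2 > 0.
Pushing 2 along it raises the flow to 4, so the given flow is not maximum.

Yes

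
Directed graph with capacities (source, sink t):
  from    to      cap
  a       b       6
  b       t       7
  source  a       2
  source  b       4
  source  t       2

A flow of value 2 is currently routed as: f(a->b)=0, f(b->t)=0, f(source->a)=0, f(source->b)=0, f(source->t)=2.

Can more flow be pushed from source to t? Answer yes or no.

Yes

Residual path source->b->t has bottleneck 4 > 0.
Pushing 4 along it raises the flow to 6, so the given flow is not maximum.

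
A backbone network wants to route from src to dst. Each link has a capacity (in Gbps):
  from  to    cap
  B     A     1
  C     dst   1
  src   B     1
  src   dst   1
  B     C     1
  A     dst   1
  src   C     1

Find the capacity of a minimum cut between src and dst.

3

Max flow = 3 (via 3 augmenting paths).
In the residual at optimum, the set reachable from src is {src}.
Cut edges: src->B (cap 1), src->C (cap 1), src->dst (cap 1). Sum = 3.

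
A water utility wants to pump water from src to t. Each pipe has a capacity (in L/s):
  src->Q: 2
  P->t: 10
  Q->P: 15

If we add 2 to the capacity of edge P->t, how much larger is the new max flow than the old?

Original max flow = 2.
Edge P->t does not cross the min cut (source side {src}), so extra capacity there cannot help.
New max flow = 2. Increase = 0.

0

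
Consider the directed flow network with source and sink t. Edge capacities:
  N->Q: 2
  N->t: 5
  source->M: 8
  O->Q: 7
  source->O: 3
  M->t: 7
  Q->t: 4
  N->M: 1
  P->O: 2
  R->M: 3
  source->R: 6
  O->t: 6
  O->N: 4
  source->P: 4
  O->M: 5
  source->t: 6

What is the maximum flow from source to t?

Augment source->t: bottleneck 6. Total 6.
Augment source->O->t: bottleneck 3. Total 9.
Augment source->M->t: bottleneck 7. Total 16.
Augment source->P->O->t: bottleneck 2. Total 18.
No augmenting path remains in the residual graph.

18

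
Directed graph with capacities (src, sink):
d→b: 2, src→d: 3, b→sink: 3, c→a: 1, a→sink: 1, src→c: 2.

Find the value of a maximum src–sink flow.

Augment src→c→a→sink: bottleneck 1. Total 1.
Augment src→d→b→sink: bottleneck 2. Total 3.
No augmenting path remains in the residual graph.

3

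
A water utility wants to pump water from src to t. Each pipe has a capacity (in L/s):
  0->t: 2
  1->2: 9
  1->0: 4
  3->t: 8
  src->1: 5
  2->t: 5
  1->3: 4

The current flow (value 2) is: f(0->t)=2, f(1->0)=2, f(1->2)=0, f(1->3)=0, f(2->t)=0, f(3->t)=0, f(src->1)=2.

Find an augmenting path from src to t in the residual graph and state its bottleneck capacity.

Residual along src->1->3->t: src->1: 3, 1->3: 4, 3->t: 8.
Bottleneck = min = 3.

src->1->3->t, bottleneck 3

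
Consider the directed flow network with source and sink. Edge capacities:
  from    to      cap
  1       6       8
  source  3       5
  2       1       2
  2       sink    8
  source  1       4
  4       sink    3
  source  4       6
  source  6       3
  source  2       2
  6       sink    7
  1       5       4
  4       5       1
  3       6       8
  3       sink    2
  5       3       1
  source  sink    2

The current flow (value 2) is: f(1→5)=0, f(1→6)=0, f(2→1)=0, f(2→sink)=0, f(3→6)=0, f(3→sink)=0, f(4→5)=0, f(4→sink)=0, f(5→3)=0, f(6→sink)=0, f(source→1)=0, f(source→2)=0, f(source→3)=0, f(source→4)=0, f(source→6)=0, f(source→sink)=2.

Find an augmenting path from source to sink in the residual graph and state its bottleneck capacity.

Residual along source→4→sink: source→4: 6, 4→sink: 3.
Bottleneck = min = 3.

source→4→sink, bottleneck 3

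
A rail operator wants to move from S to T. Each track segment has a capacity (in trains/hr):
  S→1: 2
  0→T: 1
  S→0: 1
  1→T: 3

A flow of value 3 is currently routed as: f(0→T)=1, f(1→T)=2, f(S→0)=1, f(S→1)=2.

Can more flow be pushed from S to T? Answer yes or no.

No

Residual reachable from S: {S}; T is not reachable.
Saturated cut: S→1, S→0 with total capacity 3 = current flow value. Flow is maximum.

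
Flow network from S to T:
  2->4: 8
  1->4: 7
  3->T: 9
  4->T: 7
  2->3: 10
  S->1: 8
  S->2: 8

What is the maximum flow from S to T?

15

Augment S->1->4->T: bottleneck 7. Total 7.
Augment S->2->3->T: bottleneck 8. Total 15.
No augmenting path remains in the residual graph.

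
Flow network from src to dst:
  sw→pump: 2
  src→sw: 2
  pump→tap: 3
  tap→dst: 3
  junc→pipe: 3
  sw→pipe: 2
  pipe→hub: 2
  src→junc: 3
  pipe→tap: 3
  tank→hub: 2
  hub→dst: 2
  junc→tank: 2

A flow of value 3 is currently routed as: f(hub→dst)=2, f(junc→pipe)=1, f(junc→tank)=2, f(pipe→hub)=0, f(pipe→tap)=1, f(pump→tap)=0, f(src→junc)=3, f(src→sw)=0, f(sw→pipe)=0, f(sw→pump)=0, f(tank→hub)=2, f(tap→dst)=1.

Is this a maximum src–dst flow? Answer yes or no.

No

Residual path src→sw→pipe→tap→dst has bottleneck 2 > 0.
Pushing 2 along it raises the flow to 5, so the given flow is not maximum.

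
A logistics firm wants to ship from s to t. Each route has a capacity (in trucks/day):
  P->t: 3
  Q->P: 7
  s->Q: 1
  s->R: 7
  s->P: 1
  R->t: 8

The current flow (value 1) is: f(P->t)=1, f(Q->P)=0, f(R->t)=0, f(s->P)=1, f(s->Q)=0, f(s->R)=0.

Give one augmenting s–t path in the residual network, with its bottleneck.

s->R->t, bottleneck 7

Residual along s->R->t: s->R: 7, R->t: 8.
Bottleneck = min = 7.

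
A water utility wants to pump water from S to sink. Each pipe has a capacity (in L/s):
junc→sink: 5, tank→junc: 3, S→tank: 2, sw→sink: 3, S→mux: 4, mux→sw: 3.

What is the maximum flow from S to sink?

Augment S→mux→sw→sink: bottleneck 3. Total 3.
Augment S→tank→junc→sink: bottleneck 2. Total 5.
No augmenting path remains in the residual graph.

5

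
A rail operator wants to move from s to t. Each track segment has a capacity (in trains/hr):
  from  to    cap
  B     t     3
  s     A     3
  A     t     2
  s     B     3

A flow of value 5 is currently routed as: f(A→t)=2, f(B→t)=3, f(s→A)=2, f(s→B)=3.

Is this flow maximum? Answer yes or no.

Yes

Residual reachable from s: {A, s}; t is not reachable.
Saturated cut: s→B, A→t with total capacity 5 = current flow value. Flow is maximum.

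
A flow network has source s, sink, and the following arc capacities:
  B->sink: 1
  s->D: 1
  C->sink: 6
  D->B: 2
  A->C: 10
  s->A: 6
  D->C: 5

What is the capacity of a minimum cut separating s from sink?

7

Max flow = 7 (via 2 augmenting paths).
In the residual at optimum, the set reachable from s is {s}.
Cut edges: s->D (cap 1), s->A (cap 6). Sum = 7.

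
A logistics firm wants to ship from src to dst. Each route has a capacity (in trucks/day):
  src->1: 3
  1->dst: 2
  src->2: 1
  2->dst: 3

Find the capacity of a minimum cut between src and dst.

Max flow = 3 (via 2 augmenting paths).
In the residual at optimum, the set reachable from src is {1, src}.
Cut edges: src->2 (cap 1), 1->dst (cap 2). Sum = 3.

3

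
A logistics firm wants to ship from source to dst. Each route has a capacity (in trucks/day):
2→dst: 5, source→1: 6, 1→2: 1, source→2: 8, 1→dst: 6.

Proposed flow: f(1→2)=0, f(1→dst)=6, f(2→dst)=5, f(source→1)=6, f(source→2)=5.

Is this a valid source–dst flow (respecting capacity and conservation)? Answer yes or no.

Every edge has 0 ≤ f(e) ≤ cap(e).
At each intermediate node, inflow equals outflow.

Yes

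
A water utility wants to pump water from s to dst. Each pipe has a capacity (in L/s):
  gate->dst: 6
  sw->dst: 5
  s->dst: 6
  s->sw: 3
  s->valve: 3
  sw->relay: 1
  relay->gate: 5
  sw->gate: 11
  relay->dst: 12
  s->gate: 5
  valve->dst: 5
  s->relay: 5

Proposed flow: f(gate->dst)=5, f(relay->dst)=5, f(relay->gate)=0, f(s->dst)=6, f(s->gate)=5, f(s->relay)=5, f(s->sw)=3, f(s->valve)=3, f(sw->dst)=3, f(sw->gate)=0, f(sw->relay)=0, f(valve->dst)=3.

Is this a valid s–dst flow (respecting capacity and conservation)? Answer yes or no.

Every edge has 0 ≤ f(e) ≤ cap(e).
At each intermediate node, inflow equals outflow.

Yes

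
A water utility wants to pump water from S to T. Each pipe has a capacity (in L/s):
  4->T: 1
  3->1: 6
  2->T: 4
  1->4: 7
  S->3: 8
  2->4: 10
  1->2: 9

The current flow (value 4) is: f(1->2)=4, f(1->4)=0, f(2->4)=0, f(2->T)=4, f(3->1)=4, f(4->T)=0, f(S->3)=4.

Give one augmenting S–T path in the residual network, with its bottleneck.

Residual along S->3->1->4->T: S->3: 4, 3->1: 2, 1->4: 7, 4->T: 1.
Bottleneck = min = 1.

S->3->1->4->T, bottleneck 1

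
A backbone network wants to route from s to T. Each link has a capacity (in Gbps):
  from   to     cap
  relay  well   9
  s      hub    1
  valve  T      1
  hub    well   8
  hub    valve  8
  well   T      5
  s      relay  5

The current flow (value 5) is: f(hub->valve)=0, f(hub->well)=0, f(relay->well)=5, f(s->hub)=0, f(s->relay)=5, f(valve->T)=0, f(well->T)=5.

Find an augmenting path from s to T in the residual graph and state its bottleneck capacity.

Residual along s->hub->valve->T: s->hub: 1, hub->valve: 8, valve->T: 1.
Bottleneck = min = 1.

s->hub->valve->T, bottleneck 1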